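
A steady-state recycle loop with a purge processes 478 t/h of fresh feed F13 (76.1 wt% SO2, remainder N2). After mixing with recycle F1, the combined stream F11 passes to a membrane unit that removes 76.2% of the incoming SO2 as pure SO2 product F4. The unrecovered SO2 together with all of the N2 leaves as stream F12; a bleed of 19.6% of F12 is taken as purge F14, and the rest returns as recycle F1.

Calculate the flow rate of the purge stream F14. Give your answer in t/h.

N2 enters only via F13 and leaves only via the purge: 478×0.239 = 0.196×(N2 in F12), and the membrane unit passes all N2, so N2 in F11 = N2 in F12 = 582.87 t/h.
SO2 in F11: m_A = 478×0.761 + (1−0.196)·(1−0.762)·m_A, so m_A = 363.76/0.8086 = 449.83 t/h.
F12 = (1−0.762)×449.83 + 582.87 = 689.93 t/h.
Purge F14 = 0.196×689.93 = 135.23 t/h.

135.2 t/h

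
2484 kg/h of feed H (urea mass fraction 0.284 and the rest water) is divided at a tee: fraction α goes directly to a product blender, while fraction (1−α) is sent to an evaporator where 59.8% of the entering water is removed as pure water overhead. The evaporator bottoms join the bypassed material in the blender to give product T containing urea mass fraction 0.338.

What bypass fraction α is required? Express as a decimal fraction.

0.627

All 2484×0.284 = 705.46 kg/h of urea reaches T, so T = 705.46/0.338 = 2087.1 kg/h and vapour = 396.85 kg/h.
The evaporator receives (1−α)·2484 of feed at 0.716 water and removes 0.598 of that water:
0.598×0.716×(1−α)×2484 = 396.85
(1−α) = 396.85/1063.6 = 0.3731;  α = 0.6269.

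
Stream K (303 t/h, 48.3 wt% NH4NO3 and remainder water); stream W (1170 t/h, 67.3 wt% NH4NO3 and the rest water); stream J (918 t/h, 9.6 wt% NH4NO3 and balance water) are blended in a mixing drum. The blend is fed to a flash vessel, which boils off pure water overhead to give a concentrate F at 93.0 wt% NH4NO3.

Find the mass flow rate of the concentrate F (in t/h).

NH4NO3 entering = 303×0.483 + 1170×0.673 + 918×0.096 = 1021.9 t/h.
All NH4NO3 reports to F, so F = 1021.9/0.930 = 1098.8 t/h.

1099 t/h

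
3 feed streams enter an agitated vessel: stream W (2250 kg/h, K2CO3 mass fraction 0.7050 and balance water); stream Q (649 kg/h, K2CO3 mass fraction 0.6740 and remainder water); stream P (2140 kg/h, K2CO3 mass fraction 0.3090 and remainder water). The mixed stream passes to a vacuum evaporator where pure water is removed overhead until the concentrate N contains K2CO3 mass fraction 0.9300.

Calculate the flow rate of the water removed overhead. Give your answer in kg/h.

K2CO3 entering = 2250×0.705 + 649×0.674 + 2140×0.309 = 2684.9 kg/h.
All K2CO3 reports to N, so N = 2684.9/0.930 = 2887 kg/h.
Total feed = 5039 kg/h; overhead = 5039 − 2887 = 2152 kg/h.

2152 kg/h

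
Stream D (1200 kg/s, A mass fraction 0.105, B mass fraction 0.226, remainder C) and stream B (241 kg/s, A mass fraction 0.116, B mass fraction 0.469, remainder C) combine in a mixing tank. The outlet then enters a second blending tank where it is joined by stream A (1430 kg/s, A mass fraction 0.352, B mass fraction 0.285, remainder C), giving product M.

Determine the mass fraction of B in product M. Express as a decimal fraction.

Overall, product flow = 2871 kg/s.
B in = 1200×0.226 + 241×0.469 + 1430×0.285 = 791.78 kg/s.
B fraction in M = 0.276.

0.276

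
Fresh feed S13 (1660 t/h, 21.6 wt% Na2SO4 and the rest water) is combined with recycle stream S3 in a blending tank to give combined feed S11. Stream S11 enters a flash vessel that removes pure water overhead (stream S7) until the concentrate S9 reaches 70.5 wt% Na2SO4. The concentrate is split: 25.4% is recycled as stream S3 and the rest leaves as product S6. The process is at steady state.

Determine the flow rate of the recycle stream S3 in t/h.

173.2 t/h

Overall Na2SO4 balance (none leaves overhead): Na2SO4 in fresh feed = Na2SO4 in product, i.e. 1660×0.216 = (1−0.254)·S9·0.705.
S9 = 358.56/(0.705×0.746) = 681.76 t/h.
Recycle S3 = 0.254×681.76 = 173.17 t/h.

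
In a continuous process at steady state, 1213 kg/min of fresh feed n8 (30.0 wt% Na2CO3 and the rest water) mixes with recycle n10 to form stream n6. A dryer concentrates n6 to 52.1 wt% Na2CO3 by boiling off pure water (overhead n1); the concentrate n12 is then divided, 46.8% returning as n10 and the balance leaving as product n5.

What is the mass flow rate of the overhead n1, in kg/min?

514.5 kg/min

Overall Na2CO3 balance (none leaves overhead): Na2CO3 in fresh feed = Na2CO3 in product, i.e. 1213×0.300 = (1−0.468)·n12·0.521.
n12 = 363.9/(0.521×0.532) = 1312.9 kg/min.
Recycle n10 = 0.468×1312.9 = 614.44 kg/min.
Combined feed n6 = 1213 + 614.44 = 1827.4 kg/min.
Overhead n1 = n6 − n12 = 1827.4 − 1312.9 = 514.54 kg/min.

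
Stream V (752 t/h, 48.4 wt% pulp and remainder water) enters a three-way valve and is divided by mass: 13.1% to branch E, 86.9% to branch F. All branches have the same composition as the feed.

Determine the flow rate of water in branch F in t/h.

Branch F total = 0.869×752 = 653.49 t/h.
water in F = 0.516×653.49 = 337.2 t/h.

337.2 t/h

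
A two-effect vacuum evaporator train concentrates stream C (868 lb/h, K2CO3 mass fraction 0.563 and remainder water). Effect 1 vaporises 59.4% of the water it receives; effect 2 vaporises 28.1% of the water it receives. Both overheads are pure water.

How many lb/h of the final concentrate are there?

water in feed = 868×0.437 = 379.32 lb/h.
After stage 1: water left = (1−0.594)×379.32 = 154; stream total = 642.69 lb/h.
After stage 2: water left = (1−0.281)×154 = 110.73; final concentrate = 599.41 lb/h.

599.4 lb/h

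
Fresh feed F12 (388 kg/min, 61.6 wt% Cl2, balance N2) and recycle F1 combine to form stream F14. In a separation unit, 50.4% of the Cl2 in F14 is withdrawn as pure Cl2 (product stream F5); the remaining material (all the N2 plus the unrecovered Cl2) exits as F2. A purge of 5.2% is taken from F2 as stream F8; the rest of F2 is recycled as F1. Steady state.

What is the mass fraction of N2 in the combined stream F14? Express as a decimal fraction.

N2 enters only via F12 and leaves only via the purge: 388×0.384 = 0.052×(N2 in F2), and the separation unit passes all N2, so N2 in F14 = N2 in F2 = 2865.2 kg/min.
Cl2 in F14: m_A = 388×0.616 + (1−0.052)·(1−0.504)·m_A, so m_A = 239.01/0.5298 = 451.14 kg/min.
F14 = 451.14 + 2865.2 = 3316.4 kg/min.
N2 fraction in F14 = 2865.2/3316.4 = 0.8640.

0.8640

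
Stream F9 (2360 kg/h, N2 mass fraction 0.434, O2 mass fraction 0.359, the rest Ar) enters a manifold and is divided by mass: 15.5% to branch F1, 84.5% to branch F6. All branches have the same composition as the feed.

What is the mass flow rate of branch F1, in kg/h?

365.8 kg/h

Branch F1 flow = 0.155×2360 = 365.8 kg/h.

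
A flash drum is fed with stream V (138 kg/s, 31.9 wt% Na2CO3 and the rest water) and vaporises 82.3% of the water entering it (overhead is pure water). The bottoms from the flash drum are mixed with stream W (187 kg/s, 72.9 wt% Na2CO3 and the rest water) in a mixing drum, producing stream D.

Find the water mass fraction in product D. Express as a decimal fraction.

0.272

Vapour removed = 0.823×0.681×138 = 77.344 kg/s; concentrate = 60.656 kg/s.
water reaching the mixer = 16.634 (from concentrate) + 187×0.271 = 67.311 kg/s.
Product flow = 60.656 + 187 = 247.66 kg/s; water fraction = 0.272.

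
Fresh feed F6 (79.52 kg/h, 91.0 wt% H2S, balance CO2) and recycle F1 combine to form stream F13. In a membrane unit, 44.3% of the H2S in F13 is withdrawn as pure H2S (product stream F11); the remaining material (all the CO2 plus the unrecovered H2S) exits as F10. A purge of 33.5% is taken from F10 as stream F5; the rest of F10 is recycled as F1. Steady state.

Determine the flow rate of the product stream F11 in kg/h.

H2S in F13: m_A = 79.52×0.910 + (1−0.335)·(1−0.443)·m_A, so m_A = 72.363/0.6296 = 114.94 kg/h.
Product F11 = 0.443×114.94 = 50.917 kg/h.

50.92 kg/h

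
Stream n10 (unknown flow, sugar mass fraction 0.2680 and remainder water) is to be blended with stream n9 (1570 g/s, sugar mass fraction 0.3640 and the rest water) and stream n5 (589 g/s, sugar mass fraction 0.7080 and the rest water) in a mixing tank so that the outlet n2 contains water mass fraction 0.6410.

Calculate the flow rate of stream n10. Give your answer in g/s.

Let n10 be the unknown flow. Total out = 2159 + n10.
water balance: 1170.5 + 0.732·n10 = 0.641·(2159 + n10)
(0.732 − 0.641)·n10 = 0.641×2159 − 1170.5 = 213.41
n10 = 213.41 / 0.091 = 2345.2 g/s

2345 g/s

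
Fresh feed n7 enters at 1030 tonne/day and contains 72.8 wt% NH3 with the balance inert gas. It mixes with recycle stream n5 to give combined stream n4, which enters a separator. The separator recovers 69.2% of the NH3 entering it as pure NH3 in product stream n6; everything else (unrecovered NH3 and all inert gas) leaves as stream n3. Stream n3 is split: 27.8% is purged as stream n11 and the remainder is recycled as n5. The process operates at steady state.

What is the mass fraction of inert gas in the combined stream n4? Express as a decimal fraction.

0.5110

inert gas enters only via n7 and leaves only via the purge: 1030×0.272 = 0.278×(inert gas in n3), and the separator passes all inert gas, so inert gas in n4 = inert gas in n3 = 1007.8 tonne/day.
NH3 in n4: m_A = 1030×0.728 + (1−0.278)·(1−0.692)·m_A, so m_A = 749.84/0.7776 = 964.27 tonne/day.
n4 = 964.27 + 1007.8 = 1972 tonne/day.
inert gas fraction in n4 = 1007.8/1972 = 0.5110.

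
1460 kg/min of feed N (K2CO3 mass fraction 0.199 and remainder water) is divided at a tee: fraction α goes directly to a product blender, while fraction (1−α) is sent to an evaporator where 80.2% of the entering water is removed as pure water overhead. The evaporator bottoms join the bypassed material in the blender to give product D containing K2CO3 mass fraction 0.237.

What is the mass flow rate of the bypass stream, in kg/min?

1096 kg/min

All 1460×0.199 = 290.54 kg/min of K2CO3 reaches D, so D = 290.54/0.237 = 1225.9 kg/min and vapour = 234.09 kg/min.
The evaporator receives (1−α)·1460 of feed at 0.801 water and removes 0.802 of that water:
0.802×0.801×(1−α)×1460 = 234.09
(1−α) = 234.09/937.91 = 0.2496;  α = 0.7504.
Bypass flow = 0.7504×1460 = 1095.6 kg/min.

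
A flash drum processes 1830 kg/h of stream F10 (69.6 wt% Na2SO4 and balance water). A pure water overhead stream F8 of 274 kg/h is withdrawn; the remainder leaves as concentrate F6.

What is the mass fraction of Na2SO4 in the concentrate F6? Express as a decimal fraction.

0.819

Na2SO4 is not removed: 1830×0.696 = 1273.7 kg/h of Na2SO4 enters F6.
Concentrate = 1830 − 274 = 1556 kg/h.
Mass fraction = 1273.7/1556 = 0.819.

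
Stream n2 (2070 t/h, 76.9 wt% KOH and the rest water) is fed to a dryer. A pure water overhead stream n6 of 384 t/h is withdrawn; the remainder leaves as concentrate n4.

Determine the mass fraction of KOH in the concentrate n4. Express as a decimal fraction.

0.944

KOH is not removed: 2070×0.769 = 1591.8 t/h of KOH enters n4.
Concentrate = 2070 − 384 = 1686 t/h.
Mass fraction = 1591.8/1686 = 0.944.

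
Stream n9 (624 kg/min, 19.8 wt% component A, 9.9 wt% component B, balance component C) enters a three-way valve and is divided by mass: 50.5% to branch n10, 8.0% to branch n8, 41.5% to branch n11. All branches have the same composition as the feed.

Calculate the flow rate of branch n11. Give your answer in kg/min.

259 kg/min

Branch n11 flow = 0.415×624 = 258.96 kg/min.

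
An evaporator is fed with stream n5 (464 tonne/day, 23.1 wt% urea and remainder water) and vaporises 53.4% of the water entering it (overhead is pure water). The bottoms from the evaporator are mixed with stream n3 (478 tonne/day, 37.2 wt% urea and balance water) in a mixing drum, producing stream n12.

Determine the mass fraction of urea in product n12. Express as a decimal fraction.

0.379

Vapour removed = 0.534×0.769×464 = 190.54 tonne/day; concentrate = 273.46 tonne/day.
urea reaching the mixer = 107.18 (from concentrate) + 478×0.372 = 285 tonne/day.
Product flow = 273.46 + 478 = 751.46 tonne/day; urea fraction = 0.379.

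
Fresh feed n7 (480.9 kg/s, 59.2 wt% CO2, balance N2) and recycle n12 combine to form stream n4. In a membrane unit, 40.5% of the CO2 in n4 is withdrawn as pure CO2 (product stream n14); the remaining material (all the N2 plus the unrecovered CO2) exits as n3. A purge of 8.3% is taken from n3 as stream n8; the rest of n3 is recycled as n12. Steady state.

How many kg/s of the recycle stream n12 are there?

N2 enters only via n7 and leaves only via the purge: 480.9×0.408 = 0.083×(N2 in n3), and the membrane unit passes all N2, so N2 in n4 = N2 in n3 = 2363.9 kg/s.
CO2 in n4: m_A = 480.9×0.592 + (1−0.083)·(1−0.405)·m_A, so m_A = 284.69/0.4544 = 626.55 kg/s.
n3 = (1−0.405)×626.55 + 2363.9 = 2736.7 kg/s.
Recycle n12 = (1−0.083)×2736.7 = 2509.6 kg/s.

2510 kg/s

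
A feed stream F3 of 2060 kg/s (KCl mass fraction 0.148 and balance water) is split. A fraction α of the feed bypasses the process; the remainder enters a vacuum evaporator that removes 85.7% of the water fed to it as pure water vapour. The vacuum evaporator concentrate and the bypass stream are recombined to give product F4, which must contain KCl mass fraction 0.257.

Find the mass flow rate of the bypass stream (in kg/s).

863.4 kg/s

All 2060×0.148 = 304.88 kg/s of KCl reaches F4, so F4 = 304.88/0.257 = 1186.3 kg/s and vapour = 873.7 kg/s.
The evaporator receives (1−α)·2060 of feed at 0.852 water and removes 0.857 of that water:
0.857×0.852×(1−α)×2060 = 873.7
(1−α) = 873.7/1504.1 = 0.5809;  α = 0.4191.
Bypass flow = 0.4191×2060 = 863.42 kg/s.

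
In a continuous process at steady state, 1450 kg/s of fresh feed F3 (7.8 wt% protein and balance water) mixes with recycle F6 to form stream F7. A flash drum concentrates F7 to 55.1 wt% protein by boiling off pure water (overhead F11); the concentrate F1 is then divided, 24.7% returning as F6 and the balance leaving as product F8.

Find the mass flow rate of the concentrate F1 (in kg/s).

272.6 kg/s

Overall protein balance (none leaves overhead): protein in fresh feed = protein in product, i.e. 1450×0.078 = (1−0.247)·F1·0.551.
F1 = 113.1/(0.551×0.753) = 272.59 kg/s.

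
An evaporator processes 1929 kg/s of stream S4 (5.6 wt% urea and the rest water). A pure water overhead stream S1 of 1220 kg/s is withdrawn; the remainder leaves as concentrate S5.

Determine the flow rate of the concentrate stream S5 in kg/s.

Concentrate = 1929 − 1220 = 709 kg/s.

709 kg/s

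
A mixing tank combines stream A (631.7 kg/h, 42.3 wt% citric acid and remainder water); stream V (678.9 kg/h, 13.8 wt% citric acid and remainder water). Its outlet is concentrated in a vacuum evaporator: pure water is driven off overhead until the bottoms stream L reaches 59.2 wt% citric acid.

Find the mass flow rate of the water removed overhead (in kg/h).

citric acid entering = 631.7×0.423 + 678.9×0.138 = 360.9 kg/h.
All citric acid reports to L, so L = 360.9/0.592 = 609.62 kg/h.
Total feed = 1310.6 kg/h; overhead = 1310.6 − 609.62 = 700.98 kg/h.

701 kg/h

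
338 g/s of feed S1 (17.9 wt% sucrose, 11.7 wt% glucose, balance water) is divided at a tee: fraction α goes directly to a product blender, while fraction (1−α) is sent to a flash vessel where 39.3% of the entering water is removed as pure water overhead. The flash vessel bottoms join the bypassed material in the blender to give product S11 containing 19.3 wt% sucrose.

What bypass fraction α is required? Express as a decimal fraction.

All 338×0.179 = 60.502 g/s of sucrose reaches S11, so S11 = 60.502/0.193 = 313.48 g/s and vapour = 24.518 g/s.
The evaporator receives (1−α)·338 of feed at 0.704 water and removes 0.393 of that water:
0.393×0.704×(1−α)×338 = 24.518
(1−α) = 24.518/93.515 = 0.2622;  α = 0.7378.

0.738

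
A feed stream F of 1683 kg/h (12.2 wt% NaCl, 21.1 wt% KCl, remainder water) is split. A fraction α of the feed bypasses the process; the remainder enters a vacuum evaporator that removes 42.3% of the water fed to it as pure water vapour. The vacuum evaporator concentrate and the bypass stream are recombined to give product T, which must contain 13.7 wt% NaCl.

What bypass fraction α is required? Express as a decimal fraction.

All 1683×0.122 = 205.33 kg/h of NaCl reaches T, so T = 205.33/0.137 = 1498.7 kg/h and vapour = 184.27 kg/h.
The evaporator receives (1−α)·1683 of feed at 0.667 water and removes 0.423 of that water:
0.423×0.667×(1−α)×1683 = 184.27
(1−α) = 184.27/474.84 = 0.3881;  α = 0.6119.

0.612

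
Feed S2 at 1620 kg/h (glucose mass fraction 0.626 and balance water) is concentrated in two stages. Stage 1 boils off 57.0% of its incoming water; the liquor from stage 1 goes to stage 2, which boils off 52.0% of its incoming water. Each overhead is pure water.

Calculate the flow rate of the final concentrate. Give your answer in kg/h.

1139 kg/h

water in feed = 1620×0.374 = 605.88 kg/h.
After stage 1: water left = (1−0.570)×605.88 = 260.53; stream total = 1274.6 kg/h.
After stage 2: water left = (1−0.520)×260.53 = 125.05; final concentrate = 1139.2 kg/h.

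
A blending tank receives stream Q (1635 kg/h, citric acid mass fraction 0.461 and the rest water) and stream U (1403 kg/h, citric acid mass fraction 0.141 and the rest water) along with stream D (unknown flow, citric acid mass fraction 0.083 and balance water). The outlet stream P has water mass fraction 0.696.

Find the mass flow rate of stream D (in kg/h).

126.7 kg/h

Let D be the unknown flow. Total out = 3038 + D.
water balance: 2086.4 + 0.917·D = 0.696·(3038 + D)
(0.917 − 0.696)·D = 0.696×3038 − 2086.4 = 28.006
D = 28.006 / 0.221 = 126.72 kg/h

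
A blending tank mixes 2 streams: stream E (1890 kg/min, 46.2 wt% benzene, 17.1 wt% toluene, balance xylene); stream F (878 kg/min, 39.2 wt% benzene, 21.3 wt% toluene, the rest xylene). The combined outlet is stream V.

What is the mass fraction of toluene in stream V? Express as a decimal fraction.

Total flow out = 1890 + 878 = 2768 kg/min.
toluene in = 1890×0.171 + 878×0.213 = 510.2 kg/min.
toluene mass fraction in V = 510.2/2768 = 0.1843.

0.1843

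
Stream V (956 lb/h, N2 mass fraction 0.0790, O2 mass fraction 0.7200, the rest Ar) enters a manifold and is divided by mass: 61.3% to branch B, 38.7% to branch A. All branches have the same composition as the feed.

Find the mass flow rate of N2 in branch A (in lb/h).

29.23 lb/h

Branch A total = 0.387×956 = 369.97 lb/h.
N2 in A = 0.079×369.97 = 29.228 lb/h.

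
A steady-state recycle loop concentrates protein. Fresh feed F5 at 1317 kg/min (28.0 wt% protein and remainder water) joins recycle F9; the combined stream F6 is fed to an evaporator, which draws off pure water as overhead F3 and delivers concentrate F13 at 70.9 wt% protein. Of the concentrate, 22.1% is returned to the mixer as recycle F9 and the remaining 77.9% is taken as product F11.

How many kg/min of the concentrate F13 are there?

667.7 kg/min

Overall protein balance (none leaves overhead): protein in fresh feed = protein in product, i.e. 1317×0.280 = (1−0.221)·F13·0.709.
F13 = 368.76/(0.709×0.779) = 667.67 kg/min.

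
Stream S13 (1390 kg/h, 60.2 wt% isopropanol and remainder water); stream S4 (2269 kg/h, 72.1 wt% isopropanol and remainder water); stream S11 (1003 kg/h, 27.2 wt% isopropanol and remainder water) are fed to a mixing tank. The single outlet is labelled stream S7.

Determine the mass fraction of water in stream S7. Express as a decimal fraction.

0.411

Total flow out = 1390 + 2269 + 1003 = 4662 kg/h.
water in = 1390×0.398 + 2269×0.279 + 1003×0.728 = 1916.5 kg/h.
water mass fraction in S7 = 1916.5/4662 = 0.411.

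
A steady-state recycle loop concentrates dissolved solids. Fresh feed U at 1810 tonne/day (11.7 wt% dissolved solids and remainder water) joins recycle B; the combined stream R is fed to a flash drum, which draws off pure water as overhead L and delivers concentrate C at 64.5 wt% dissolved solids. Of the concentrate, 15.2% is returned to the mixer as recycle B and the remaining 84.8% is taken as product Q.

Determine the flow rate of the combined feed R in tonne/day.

Overall dissolved solids balance (none leaves overhead): dissolved solids in fresh feed = dissolved solids in product, i.e. 1810×0.117 = (1−0.152)·C·0.645.
C = 211.77/(0.645×0.848) = 387.18 tonne/day.
Recycle B = 0.152×387.18 = 58.851 tonne/day.
Combined feed R = 1810 + 58.851 = 1868.9 tonne/day.

1869 tonne/day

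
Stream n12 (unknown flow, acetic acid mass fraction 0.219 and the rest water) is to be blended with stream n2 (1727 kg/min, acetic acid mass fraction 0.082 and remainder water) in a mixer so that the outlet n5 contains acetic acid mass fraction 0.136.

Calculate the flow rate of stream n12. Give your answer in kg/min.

1124 kg/min

Let n12 be the unknown flow. Total out = 1727 + n12.
acetic acid balance: 141.61 + 0.219·n12 = 0.136·(1727 + n12)
(0.219 − 0.136)·n12 = 0.136×1727 − 141.61 = 93.258
n12 = 93.258 / 0.083 = 1123.6 kg/min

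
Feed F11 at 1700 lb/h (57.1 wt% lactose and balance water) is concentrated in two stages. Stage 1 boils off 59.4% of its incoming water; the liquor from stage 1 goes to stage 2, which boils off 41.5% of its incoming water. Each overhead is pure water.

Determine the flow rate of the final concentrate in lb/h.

1144 lb/h

water in feed = 1700×0.429 = 729.3 lb/h.
After stage 1: water left = (1−0.594)×729.3 = 296.1; stream total = 1266.8 lb/h.
After stage 2: water left = (1−0.415)×296.1 = 173.22; final concentrate = 1143.9 lb/h.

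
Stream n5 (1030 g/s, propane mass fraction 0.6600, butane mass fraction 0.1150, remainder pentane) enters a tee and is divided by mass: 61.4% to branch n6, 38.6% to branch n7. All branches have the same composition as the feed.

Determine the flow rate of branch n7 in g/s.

Branch n7 flow = 0.386×1030 = 397.58 g/s.

397.6 g/s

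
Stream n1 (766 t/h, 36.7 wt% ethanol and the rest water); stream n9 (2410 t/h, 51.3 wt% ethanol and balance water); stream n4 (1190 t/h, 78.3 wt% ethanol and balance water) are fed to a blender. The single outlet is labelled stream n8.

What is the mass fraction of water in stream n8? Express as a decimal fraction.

0.4390

Total flow out = 766 + 2410 + 1190 = 4366 t/h.
water in = 766×0.633 + 2410×0.487 + 1190×0.217 = 1916.8 t/h.
water mass fraction in n8 = 1916.8/4366 = 0.4390.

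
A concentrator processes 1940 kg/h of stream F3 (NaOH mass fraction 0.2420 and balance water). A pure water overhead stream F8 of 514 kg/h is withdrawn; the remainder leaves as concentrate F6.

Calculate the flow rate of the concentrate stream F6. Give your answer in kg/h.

1426 kg/h

Concentrate = 1940 − 514 = 1426 kg/h.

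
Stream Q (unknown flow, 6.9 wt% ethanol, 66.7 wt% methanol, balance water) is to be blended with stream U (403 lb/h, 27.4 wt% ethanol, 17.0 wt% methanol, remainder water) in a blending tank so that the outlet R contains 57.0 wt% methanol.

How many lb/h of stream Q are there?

1662 lb/h

Let Q be the unknown flow. Total out = 403 + Q.
methanol balance: 68.51 + 0.667·Q = 0.570·(403 + Q)
(0.667 − 0.570)·Q = 0.570×403 − 68.51 = 161.2
Q = 161.2 / 0.097 = 1661.9 lb/h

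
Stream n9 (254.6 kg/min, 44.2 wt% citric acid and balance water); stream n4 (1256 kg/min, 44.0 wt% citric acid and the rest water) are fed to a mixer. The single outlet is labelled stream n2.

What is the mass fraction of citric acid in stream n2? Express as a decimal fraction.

0.440

Total flow out = 254.6 + 1256 = 1510.6 kg/min.
citric acid in = 254.6×0.442 + 1256×0.440 = 665.17 kg/min.
citric acid mass fraction in n2 = 665.17/1510.6 = 0.440.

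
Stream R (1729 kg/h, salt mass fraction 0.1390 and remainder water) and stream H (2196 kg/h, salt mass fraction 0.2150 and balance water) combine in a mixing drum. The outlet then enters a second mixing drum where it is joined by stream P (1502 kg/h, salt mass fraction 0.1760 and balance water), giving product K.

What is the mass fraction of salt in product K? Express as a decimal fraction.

0.1800

Overall, product flow = 5427 kg/h.
salt in = 1729×0.139 + 2196×0.215 + 1502×0.176 = 976.82 kg/h.
salt fraction in K = 0.1800.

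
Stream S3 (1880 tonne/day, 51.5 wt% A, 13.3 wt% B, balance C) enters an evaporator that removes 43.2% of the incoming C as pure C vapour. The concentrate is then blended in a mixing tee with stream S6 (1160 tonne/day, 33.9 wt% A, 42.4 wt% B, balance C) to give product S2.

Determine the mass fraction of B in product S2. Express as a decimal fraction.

Vapour removed = 0.432×0.352×1880 = 285.88 tonne/day; concentrate = 1594.1 tonne/day.
B reaching the mixer = 250.04 (from concentrate) + 1160×0.424 = 741.88 tonne/day.
Product flow = 1594.1 + 1160 = 2754.1 tonne/day; B fraction = 0.269.

0.269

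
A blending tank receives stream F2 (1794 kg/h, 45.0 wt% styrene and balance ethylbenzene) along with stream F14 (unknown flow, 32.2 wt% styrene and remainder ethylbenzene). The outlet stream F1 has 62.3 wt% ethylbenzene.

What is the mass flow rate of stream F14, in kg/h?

2381 kg/h

Let F14 be the unknown flow. Total out = 1794 + F14.
ethylbenzene balance: 986.7 + 0.678·F14 = 0.623·(1794 + F14)
(0.678 − 0.623)·F14 = 0.623×1794 − 986.7 = 130.96
F14 = 130.96 / 0.055 = 2381.1 kg/h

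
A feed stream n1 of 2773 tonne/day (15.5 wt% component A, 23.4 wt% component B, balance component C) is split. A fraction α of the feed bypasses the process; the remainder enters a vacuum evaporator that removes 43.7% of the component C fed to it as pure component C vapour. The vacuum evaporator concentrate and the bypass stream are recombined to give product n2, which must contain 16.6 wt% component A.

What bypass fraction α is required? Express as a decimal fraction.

0.752

All 2773×0.155 = 429.81 tonne/day of component A reaches n2, so n2 = 429.81/0.166 = 2589.2 tonne/day and vapour = 183.75 tonne/day.
The evaporator receives (1−α)·2773 of feed at 0.611 component C and removes 0.437 of that component C:
0.437×0.611×(1−α)×2773 = 183.75
(1−α) = 183.75/740.41 = 0.2482;  α = 0.7518.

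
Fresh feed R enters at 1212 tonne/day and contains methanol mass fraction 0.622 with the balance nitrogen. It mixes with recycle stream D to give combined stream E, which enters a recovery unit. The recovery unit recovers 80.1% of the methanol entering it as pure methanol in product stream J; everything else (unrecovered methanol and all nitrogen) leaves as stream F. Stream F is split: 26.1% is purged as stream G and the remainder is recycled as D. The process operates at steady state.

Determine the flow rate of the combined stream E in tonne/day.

nitrogen enters only via R and leaves only via the purge: 1212×0.378 = 0.261×(nitrogen in F), and the recovery unit passes all nitrogen, so nitrogen in E = nitrogen in F = 1755.3 tonne/day.
methanol in E: m_A = 1212×0.622 + (1−0.261)·(1−0.801)·m_A, so m_A = 753.86/0.8529 = 883.84 tonne/day.
E = 883.84 + 1755.3 = 2639.2 tonne/day.

2639 tonne/day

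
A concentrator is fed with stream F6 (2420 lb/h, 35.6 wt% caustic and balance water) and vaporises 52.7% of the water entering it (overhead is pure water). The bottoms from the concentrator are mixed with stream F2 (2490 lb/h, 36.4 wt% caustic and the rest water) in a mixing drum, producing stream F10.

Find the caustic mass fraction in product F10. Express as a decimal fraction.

0.432

Vapour removed = 0.527×0.644×2420 = 821.32 lb/h; concentrate = 1598.7 lb/h.
caustic reaching the mixer = 861.52 (from concentrate) + 2490×0.364 = 1767.9 lb/h.
Product flow = 1598.7 + 2490 = 4088.7 lb/h; caustic fraction = 0.432.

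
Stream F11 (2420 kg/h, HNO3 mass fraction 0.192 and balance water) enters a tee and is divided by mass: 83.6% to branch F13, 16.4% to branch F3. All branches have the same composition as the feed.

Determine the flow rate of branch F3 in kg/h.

396.9 kg/h

Branch F3 flow = 0.164×2420 = 396.88 kg/h.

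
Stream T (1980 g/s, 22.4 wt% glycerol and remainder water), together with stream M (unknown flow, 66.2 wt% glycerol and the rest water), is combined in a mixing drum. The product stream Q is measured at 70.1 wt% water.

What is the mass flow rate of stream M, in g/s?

409.1 g/s

Let M be the unknown flow. Total out = 1980 + M.
water balance: 1536.5 + 0.338·M = 0.701·(1980 + M)
(0.338 − 0.701)·M = 0.701×1980 − 1536.5 = -148.5
M = -148.5 / -0.363 = 409.09 g/s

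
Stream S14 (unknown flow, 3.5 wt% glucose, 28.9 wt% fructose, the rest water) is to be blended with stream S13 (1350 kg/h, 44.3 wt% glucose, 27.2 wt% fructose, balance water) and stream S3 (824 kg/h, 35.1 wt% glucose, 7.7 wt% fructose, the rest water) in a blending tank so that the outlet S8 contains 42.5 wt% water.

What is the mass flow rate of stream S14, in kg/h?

Let S14 be the unknown flow. Total out = 2174 + S14.
water balance: 856.08 + 0.676·S14 = 0.425·(2174 + S14)
(0.676 − 0.425)·S14 = 0.425×2174 − 856.08 = 67.872
S14 = 67.872 / 0.251 = 270.41 kg/h

270.4 kg/h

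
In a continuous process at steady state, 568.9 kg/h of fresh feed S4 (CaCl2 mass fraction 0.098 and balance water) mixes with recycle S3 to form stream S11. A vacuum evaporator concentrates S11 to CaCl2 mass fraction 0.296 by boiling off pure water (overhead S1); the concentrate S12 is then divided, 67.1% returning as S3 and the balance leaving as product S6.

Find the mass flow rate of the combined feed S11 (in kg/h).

953 kg/h

Overall CaCl2 balance (none leaves overhead): CaCl2 in fresh feed = CaCl2 in product, i.e. 568.9×0.098 = (1−0.671)·S12·0.296.
S12 = 55.752/(0.296×0.329) = 572.5 kg/h.
Recycle S3 = 0.671×572.5 = 384.15 kg/h.
Combined feed S11 = 568.9 + 384.15 = 953.05 kg/h.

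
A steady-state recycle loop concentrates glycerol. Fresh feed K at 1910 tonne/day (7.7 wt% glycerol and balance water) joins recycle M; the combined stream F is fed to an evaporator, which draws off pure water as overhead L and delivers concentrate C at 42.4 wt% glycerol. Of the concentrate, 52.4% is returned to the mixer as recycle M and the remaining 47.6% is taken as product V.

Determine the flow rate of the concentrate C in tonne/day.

Overall glycerol balance (none leaves overhead): glycerol in fresh feed = glycerol in product, i.e. 1910×0.077 = (1−0.524)·C·0.424.
C = 147.07/(0.424×0.476) = 728.7 tonne/day.

728.7 tonne/day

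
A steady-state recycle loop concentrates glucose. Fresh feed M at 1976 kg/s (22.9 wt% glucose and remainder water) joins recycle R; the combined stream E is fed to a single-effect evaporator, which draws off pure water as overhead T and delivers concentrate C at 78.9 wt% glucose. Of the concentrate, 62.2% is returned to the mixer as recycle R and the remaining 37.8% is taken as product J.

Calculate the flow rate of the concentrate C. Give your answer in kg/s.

1517 kg/s

Overall glucose balance (none leaves overhead): glucose in fresh feed = glucose in product, i.e. 1976×0.229 = (1−0.622)·C·0.789.
C = 452.5/(0.789×0.378) = 1517.2 kg/s.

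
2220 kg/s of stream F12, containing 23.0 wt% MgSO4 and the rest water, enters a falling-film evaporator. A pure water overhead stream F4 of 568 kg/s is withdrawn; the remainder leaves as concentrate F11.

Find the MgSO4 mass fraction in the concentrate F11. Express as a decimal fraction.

MgSO4 is not removed: 2220×0.230 = 510.6 kg/s of MgSO4 enters F11.
Concentrate = 2220 − 568 = 1652 kg/s.
Mass fraction = 510.6/1652 = 0.3091.

0.3091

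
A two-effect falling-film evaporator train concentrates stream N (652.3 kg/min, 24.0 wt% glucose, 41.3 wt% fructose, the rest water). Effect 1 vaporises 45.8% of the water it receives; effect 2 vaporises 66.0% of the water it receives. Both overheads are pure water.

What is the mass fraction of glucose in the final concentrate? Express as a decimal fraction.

water in feed = 652.3×0.347 = 226.35 kg/min.
After stage 1: water left = (1−0.458)×226.35 = 122.68; stream total = 548.63 kg/min.
After stage 2: water left = (1−0.660)×122.68 = 41.711; final concentrate = 467.66 kg/min.
glucose fraction = 156.55/467.66 = 0.335.

0.335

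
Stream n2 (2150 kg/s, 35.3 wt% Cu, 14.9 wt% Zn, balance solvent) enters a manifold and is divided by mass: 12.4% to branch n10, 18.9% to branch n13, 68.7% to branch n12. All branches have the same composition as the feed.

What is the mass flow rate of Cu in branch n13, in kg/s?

143.4 kg/s

Branch n13 total = 0.189×2150 = 406.35 kg/s.
Cu in n13 = 0.353×406.35 = 143.44 kg/s.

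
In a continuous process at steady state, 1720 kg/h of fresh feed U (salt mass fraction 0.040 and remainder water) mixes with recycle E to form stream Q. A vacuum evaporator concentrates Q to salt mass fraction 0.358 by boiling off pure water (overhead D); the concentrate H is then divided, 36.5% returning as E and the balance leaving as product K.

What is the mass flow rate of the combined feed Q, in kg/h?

1830 kg/h

Overall salt balance (none leaves overhead): salt in fresh feed = salt in product, i.e. 1720×0.040 = (1−0.365)·H·0.358.
H = 68.8/(0.358×0.635) = 302.64 kg/h.
Recycle E = 0.365×302.64 = 110.46 kg/h.
Combined feed Q = 1720 + 110.46 = 1830.5 kg/h.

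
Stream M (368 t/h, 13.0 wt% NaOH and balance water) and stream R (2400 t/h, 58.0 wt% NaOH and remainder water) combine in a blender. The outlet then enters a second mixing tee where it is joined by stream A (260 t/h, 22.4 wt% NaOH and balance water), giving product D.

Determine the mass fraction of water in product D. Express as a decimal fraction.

Overall, product flow = 3028 t/h.
water in = 368×0.870 + 2400×0.420 + 260×0.776 = 1529.9 t/h.
water fraction in D = 0.505.

0.505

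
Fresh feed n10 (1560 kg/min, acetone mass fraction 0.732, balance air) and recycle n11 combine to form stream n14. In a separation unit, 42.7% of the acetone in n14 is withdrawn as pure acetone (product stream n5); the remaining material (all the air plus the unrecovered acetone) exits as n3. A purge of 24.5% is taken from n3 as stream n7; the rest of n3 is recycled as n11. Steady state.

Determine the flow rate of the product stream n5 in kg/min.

acetone in n14: m_A = 1560×0.732 + (1−0.245)·(1−0.427)·m_A, so m_A = 1141.9/0.5674 = 2012.6 kg/min.
Product n5 = 0.427×2012.6 = 859.38 kg/min.

859.4 kg/min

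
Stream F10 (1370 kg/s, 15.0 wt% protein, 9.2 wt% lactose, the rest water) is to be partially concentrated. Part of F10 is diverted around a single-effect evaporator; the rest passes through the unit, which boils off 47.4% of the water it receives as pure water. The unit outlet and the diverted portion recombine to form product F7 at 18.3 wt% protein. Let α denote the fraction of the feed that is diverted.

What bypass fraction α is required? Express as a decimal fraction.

0.498

All 1370×0.150 = 205.5 kg/s of protein reaches F7, so F7 = 205.5/0.183 = 1123 kg/s and vapour = 247.05 kg/s.
The evaporator receives (1−α)·1370 of feed at 0.758 water and removes 0.474 of that water:
0.474×0.758×(1−α)×1370 = 247.05
(1−α) = 247.05/492.23 = 0.5019;  α = 0.4981.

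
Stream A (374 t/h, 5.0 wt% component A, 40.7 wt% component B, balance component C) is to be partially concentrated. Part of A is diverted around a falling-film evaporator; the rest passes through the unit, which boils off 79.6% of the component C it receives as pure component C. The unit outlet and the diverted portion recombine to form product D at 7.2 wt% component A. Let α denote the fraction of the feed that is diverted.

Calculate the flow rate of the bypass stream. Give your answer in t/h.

All 374×0.050 = 18.7 t/h of component A reaches D, so D = 18.7/0.072 = 259.72 t/h and vapour = 114.28 t/h.
The evaporator receives (1−α)·374 of feed at 0.543 component C and removes 0.796 of that component C:
0.796×0.543×(1−α)×374 = 114.28
(1−α) = 114.28/161.65 = 0.7069;  α = 0.2931.
Bypass flow = 0.2931×374 = 109.61 t/h.

109.6 t/h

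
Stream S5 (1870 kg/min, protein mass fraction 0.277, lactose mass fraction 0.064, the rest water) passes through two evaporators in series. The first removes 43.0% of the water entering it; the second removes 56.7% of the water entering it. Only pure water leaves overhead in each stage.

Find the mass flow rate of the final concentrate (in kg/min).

water in feed = 1870×0.659 = 1232.3 kg/min.
After stage 1: water left = (1−0.430)×1232.3 = 702.43; stream total = 1340.1 kg/min.
After stage 2: water left = (1−0.567)×702.43 = 304.15; final concentrate = 941.82 kg/min.

941.8 kg/min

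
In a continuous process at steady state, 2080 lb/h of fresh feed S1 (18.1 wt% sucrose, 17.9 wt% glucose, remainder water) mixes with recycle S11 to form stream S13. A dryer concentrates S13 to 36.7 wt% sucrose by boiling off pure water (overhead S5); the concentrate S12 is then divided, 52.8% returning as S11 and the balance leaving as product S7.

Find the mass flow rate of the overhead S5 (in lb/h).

1054 lb/h

Overall sucrose balance (none leaves overhead): sucrose in fresh feed = sucrose in product, i.e. 2080×0.181 = (1−0.528)·S12·0.367.
S12 = 376.48/(0.367×0.472) = 2173.4 lb/h.
Recycle S11 = 0.528×2173.4 = 1147.5 lb/h.
Combined feed S13 = 2080 + 1147.5 = 3227.5 lb/h.
Overhead S5 = S13 − S12 = 3227.5 − 2173.4 = 1054.2 lb/h.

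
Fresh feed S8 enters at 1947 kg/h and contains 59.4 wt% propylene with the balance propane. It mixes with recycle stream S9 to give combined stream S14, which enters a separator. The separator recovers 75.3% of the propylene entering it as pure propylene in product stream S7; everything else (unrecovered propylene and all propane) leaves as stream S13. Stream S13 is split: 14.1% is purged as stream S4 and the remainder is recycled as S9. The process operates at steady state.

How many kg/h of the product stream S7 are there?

propylene in S14: m_A = 1947×0.594 + (1−0.141)·(1−0.753)·m_A, so m_A = 1156.5/0.7878 = 1468 kg/h.
Product S7 = 0.753×1468 = 1105.4 kg/h.

1105 kg/h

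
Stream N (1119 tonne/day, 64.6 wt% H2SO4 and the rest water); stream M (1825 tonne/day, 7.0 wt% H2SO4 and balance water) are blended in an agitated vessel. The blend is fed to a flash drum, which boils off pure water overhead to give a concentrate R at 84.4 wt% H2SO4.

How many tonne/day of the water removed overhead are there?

H2SO4 entering = 1119×0.646 + 1825×0.070 = 850.62 tonne/day.
All H2SO4 reports to R, so R = 850.62/0.844 = 1007.8 tonne/day.
Total feed = 2944 tonne/day; overhead = 2944 − 1007.8 = 1936.2 tonne/day.

1936 tonne/day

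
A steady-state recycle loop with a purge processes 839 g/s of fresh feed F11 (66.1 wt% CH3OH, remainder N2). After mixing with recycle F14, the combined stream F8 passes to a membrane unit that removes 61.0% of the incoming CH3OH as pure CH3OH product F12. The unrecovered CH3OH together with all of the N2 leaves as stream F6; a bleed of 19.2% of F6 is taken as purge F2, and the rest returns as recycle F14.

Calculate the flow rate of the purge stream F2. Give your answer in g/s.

345.1 g/s

N2 enters only via F11 and leaves only via the purge: 839×0.339 = 0.192×(N2 in F6), and the membrane unit passes all N2, so N2 in F8 = N2 in F6 = 1481.4 g/s.
CH3OH in F8: m_A = 839×0.661 + (1−0.192)·(1−0.610)·m_A, so m_A = 554.58/0.6849 = 809.75 g/s.
F6 = (1−0.610)×809.75 + 1481.4 = 1797.2 g/s.
Purge F2 = 0.192×1797.2 = 345.05 g/s.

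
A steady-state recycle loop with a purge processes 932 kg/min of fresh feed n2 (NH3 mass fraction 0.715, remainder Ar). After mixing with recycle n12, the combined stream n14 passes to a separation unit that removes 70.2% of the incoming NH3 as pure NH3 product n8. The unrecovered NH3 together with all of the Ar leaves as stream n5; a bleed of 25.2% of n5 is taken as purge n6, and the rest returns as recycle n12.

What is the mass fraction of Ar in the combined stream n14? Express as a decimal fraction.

0.551

Ar enters only via n2 and leaves only via the purge: 932×0.285 = 0.252×(Ar in n5), and the separation unit passes all Ar, so Ar in n14 = Ar in n5 = 1054 kg/min.
NH3 in n14: m_A = 932×0.715 + (1−0.252)·(1−0.702)·m_A, so m_A = 666.38/0.7771 = 857.53 kg/min.
n14 = 857.53 + 1054 = 1911.6 kg/min.
Ar fraction in n14 = 1054/1911.6 = 0.551.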